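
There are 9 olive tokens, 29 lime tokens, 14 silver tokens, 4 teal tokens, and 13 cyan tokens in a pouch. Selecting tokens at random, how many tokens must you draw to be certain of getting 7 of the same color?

In the worst case we take at most 6 of each color, but all 4 teal (fewer than 6), giving 6 + 6 + 6 + 4 + 6 = 28.
One more token then forces some color to 7, so 28 + 1 = 29.

29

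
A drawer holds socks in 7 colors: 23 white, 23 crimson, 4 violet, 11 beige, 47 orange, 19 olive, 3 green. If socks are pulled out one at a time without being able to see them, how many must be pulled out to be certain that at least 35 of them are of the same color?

118

Treat the 7 colors as pigeonholes.
In the worst case we take at most 34 of each color, but all 23 white, all 23 crimson, all 4 violet, all 11 beige, all 19 olive, and all 3 green (fewer than 34), giving 23 + 23 + 4 + 11 + 34 + 19 + 3 = 117.
One more sock then forces some color to 35, so 117 + 1 = 118.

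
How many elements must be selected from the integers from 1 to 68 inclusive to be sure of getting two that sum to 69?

35

Partition {1, …, 68} into 34 pairs: {1,68}, {2,67}, …, {34,35}.
Choosing 34 integers — say the integers 1 through 34 — takes one from each pair and avoids the property.
Choosing 35 forces two into the same pair by pigeonhole, and those sum to 69. So 35.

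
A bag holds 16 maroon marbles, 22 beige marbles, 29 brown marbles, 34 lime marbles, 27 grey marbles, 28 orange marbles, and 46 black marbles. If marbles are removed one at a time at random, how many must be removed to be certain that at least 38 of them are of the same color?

194

Treat the 7 colors as pigeonholes.
In the worst case we take at most 37 of each color, but all 16 maroon, all 22 beige, all 29 brown, all 34 lime, all 27 grey, and all 28 orange (fewer than 37), giving 16 + 22 + 29 + 34 + 27 + 28 + 37 = 193.
One more marble then forces some color to 38, so 193 + 1 = 194.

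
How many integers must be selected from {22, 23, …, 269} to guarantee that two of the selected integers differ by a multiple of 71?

Use the pigeonhole principle on residue classes: group the integers by remainder mod 71; there are 71 residue classes, each nonempty in this range.
Choosing one from each class (71 integers) avoids any shared remainder.
One more choice must repeat a class, so two differ by a multiple of 71. Hence 71 + 1 = 72.

72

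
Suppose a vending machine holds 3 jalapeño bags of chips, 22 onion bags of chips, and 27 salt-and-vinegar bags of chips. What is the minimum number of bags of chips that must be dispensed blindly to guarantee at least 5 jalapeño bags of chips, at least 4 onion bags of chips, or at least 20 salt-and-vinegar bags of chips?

26

The worst case stops just short of every target: all 3 jalapeño, 3 onion, 19 salt-and-vinegar — 3 + 3 + 19 = 25 bags of chips.
One more bag of chips must push some flavor to its target, so 25 + 1 = 26.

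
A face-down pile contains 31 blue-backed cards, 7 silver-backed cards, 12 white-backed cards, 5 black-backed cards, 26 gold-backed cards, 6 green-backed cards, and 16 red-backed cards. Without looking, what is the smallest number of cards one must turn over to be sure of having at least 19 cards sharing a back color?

83

In the worst case we take at most 18 of each back color, but all 7 silver-backed, all 12 white-backed, all 5 black-backed, all 6 green-backed, and all 16 red-backed (fewer than 18), giving 18 + 7 + 12 + 5 + 18 + 6 + 16 = 82.
One more card then forces some back color to 19, so 82 + 1 = 83.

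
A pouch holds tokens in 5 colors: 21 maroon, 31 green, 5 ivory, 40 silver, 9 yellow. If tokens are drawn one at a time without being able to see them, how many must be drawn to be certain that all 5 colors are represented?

102

The hardest color to obtain is ivory: we could draw every other token first — 106 − 5 = 101 tokens — without a single ivory one.
The next draw must be ivory, so 101 + 1 = 102.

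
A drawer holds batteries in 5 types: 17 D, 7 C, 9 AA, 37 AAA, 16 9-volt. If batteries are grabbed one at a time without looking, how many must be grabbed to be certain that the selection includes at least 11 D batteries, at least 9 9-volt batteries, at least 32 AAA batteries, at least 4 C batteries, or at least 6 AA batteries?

The worst case stops just short of every target: 10 D, 3 C, 5 AA, 31 AAA, 8 9-volt — 10 + 3 + 5 + 31 + 8 = 57 batteries.
One more battery must push some type to its target, so 57 + 1 = 58.

58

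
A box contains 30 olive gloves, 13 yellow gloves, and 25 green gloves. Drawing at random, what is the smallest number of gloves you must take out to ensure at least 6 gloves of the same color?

The worst case takes 5 gloves of each color without reaching 6 of any: 3 × 5 = 15.
The next glove must bring some color to 6, so 15 + 1 = 16.

16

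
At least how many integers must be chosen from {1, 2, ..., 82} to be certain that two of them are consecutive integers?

Partition {1, …, 82} into 41 pairs: {1,2}, {3,4}, …, {81,82}.
Choosing 41 integers — say the 41 even numbers 2, 4, …, 82 — takes one from each pair and avoids the property.
Choosing 42 forces two into the same pair by pigeonhole, and those are consecutive. So 42.

42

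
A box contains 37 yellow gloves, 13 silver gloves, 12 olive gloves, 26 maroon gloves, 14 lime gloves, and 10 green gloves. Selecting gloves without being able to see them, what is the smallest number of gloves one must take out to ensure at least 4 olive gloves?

104

The worst case draws every non-olive glove first: 37 + 13 + 26 + 14 + 10 = 100.
The next 4 draws are then forced to be olive, giving 100 + 4 = 104.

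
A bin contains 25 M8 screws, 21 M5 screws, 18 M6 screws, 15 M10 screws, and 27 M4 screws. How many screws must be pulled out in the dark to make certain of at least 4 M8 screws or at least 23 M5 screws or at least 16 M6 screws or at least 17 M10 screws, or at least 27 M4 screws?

81

The worst case stops just short of every target: 3 M8, all 21 M5, 15 M6, all 15 M10, 26 M4 — 3 + 21 + 15 + 15 + 26 = 80 screws.
One more screw must push some size to its target, so 80 + 1 = 81.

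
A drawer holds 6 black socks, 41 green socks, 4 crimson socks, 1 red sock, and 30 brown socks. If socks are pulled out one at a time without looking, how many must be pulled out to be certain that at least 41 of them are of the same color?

82

In the worst case we take at most 40 of each color, but all 6 black, all 4 crimson, all 1 red, and all 30 brown (fewer than 40), giving 6 + 40 + 4 + 1 + 30 = 81.
One more sock then forces some color to 41, so 81 + 1 = 82.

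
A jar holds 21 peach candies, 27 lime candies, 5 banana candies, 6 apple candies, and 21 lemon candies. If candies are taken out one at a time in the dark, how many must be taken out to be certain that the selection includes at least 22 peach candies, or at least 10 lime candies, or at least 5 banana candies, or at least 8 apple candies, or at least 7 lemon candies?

The worst case stops just short of every target: 21 peach, 9 lime, 4 banana, all 6 apple, 6 lemon — 21 + 9 + 4 + 6 + 6 = 46 candies.
One more candy must push some flavor to its target, so 46 + 1 = 47.

47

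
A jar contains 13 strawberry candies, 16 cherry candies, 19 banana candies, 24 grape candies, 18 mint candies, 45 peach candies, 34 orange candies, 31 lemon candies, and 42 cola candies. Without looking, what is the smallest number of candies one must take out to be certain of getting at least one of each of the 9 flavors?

The hardest flavor to obtain is strawberry: we could draw every other candy first — 242 − 13 = 229 candies — without a single strawberry one.
The next draw must be strawberry, so 229 + 1 = 230.

230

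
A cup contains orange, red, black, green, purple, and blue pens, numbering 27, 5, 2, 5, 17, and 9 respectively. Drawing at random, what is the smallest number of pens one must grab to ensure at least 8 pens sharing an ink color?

34

Treat the 6 ink colors as pigeonholes.
In the worst case we take at most 7 of each ink color, but all 5 red, all 2 black, and all 5 green (fewer than 7), giving 7 + 5 + 2 + 5 + 7 + 7 = 33.
One more pen then forces some ink color to 8, so 33 + 1 = 34.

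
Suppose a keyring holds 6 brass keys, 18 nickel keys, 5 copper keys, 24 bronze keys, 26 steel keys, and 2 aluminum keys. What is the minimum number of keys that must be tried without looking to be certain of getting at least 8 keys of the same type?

35

Treat the 6 types as pigeonholes.
In the worst case we take at most 7 of each type, but all 6 brass, all 5 copper, and all 2 aluminum (fewer than 7), giving 6 + 7 + 5 + 7 + 7 + 2 = 34.
One more key then forces some type to 8, so 34 + 1 = 35.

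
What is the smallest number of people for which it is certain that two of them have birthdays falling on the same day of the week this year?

8

There are 7 days of the week acting as pigeonholes.
With 7 people we could place one in each, avoiding any repeat.
One more forces some class to hold 2, so 7 + 1 = 8.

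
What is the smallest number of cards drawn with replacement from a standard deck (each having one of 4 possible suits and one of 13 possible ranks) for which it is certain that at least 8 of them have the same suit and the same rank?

365

There are 4 × 13 = 52 (suit, rank) combinations acting as pigeonholes.
With 52 × 7 = 364 cards drawn with replacement from a standard deck we could place exactly 7 in each, with no (suit, rank) pair reaching 8.
One more forces some (suit, rank) pair to hold 8, so 364 + 1 = 365.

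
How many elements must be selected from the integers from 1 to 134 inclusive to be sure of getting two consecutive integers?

68

Partition {1, …, 134} into 67 pairs: {1,2}, {3,4}, …, {133,134}.
Choosing 67 integers — say the 67 even numbers 2, 4, …, 134 — takes one from each pair and avoids the property.
Choosing 68 forces two into the same pair by pigeonhole, and those are consecutive. So 68.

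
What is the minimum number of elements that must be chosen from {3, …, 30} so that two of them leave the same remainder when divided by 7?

8

Group the integers by remainder mod 7; there are 7 residue classes, each nonempty in this range.
Choosing one from each class (7 integers) avoids any shared remainder.
One more choice must repeat a class, so two differ by a multiple of 7. Hence 7 + 1 = 8.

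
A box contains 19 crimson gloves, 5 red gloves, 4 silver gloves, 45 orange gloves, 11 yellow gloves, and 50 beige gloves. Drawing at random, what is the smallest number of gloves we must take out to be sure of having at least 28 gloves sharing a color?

In the worst case we take at most 27 of each color, but all 19 crimson, all 5 red, all 4 silver, and all 11 yellow (fewer than 27), giving 19 + 5 + 4 + 27 + 11 + 27 = 93.
One more glove then forces some color to 28, so 93 + 1 = 94.

94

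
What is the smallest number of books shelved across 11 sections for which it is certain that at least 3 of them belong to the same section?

23

There are 11 sections acting as pigeonholes.
With 11 × 2 = 22 books we could place exactly 2 in each, with no class reaching 3.
One more forces some class to hold 3, so 22 + 1 = 23.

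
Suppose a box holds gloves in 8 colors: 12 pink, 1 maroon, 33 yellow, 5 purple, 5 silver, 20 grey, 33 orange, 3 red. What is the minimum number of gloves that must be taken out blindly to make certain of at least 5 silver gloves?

112

The worst case draws every non-silver glove first: 12 + 1 + 33 + 5 + 20 + 33 + 3 = 107.
The next 5 draws are then forced to be silver, giving 107 + 5 = 112.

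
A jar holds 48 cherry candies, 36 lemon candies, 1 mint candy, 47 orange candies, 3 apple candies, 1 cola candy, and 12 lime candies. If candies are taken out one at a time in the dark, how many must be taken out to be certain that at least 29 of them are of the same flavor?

102

In the worst case we take at most 28 of each flavor, but all 1 mint, all 3 apple, all 1 cola, and all 12 lime (fewer than 28), giving 28 + 28 + 1 + 28 + 3 + 1 + 12 = 101.
One more candy then forces some flavor to 29, so 101 + 1 = 102.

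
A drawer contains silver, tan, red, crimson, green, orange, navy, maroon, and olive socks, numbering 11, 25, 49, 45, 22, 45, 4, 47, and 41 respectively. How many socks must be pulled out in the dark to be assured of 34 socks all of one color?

228

In the worst case we take at most 33 of each color, but all 11 silver, all 25 tan, all 22 green, and all 4 navy (fewer than 33), giving 11 + 25 + 33 + 33 + 22 + 33 + 4 + 33 + 33 = 227.
One more sock then forces some color to 34, so 227 + 1 = 228.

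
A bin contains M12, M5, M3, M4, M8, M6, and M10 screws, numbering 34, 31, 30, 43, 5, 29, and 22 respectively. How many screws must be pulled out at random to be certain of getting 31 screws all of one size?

177

In the worst case we take at most 30 of each size, but all 5 M8, all 29 M6, and all 22 M10 (fewer than 30), giving 30 + 30 + 30 + 30 + 5 + 29 + 22 = 176.
One more screw then forces some size to 31, so 176 + 1 = 177.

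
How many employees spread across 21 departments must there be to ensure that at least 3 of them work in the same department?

There are 21 departments acting as pigeonholes.
With 21 × 2 = 42 employees we could place exactly 2 in each, with no class reaching 3.
One more forces some class to hold 3, so 42 + 1 = 43.

43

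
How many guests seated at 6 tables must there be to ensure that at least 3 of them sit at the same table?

13

There are 6 tables acting as pigeonholes.
With 6 × 2 = 12 guests we could place exactly 2 in each, with no class reaching 3.
One more forces some class to hold 3, so 12 + 1 = 13.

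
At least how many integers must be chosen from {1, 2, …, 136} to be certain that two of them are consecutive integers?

Partition {1, …, 136} into 68 pairs: {1,2}, {3,4}, …, {135,136}.
Choosing 68 integers — say the 68 even numbers 2, 4, …, 136 — takes one from each pair and avoids the property.
Choosing 69 forces two into the same pair by pigeonhole, and those are consecutive. So 69.

69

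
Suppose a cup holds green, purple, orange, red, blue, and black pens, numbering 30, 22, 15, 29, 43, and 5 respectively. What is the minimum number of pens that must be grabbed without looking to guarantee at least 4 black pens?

143

The worst case draws every non-black pen first: 30 + 22 + 15 + 29 + 43 = 139.
The next 4 draws are then forced to be black, giving 139 + 4 = 143.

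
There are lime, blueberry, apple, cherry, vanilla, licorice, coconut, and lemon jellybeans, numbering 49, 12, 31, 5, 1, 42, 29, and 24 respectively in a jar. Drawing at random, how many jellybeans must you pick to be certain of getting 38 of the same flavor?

Treat the 8 flavors as pigeonholes.
In the worst case we take at most 37 of each flavor, but all 12 blueberry, all 31 apple, all 5 cherry, all 1 vanilla, all 29 coconut, and all 24 lemon (fewer than 37), giving 37 + 12 + 31 + 5 + 1 + 37 + 29 + 24 = 176.
One more jellybean then forces some flavor to 38, so 176 + 1 = 177.

177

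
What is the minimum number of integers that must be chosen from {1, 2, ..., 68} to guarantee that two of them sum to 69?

Partition {1, …, 68} into 34 pairs: {1,68}, {2,67}, …, {34,35}.
Choosing 34 integers — say the integers 1 through 34 — takes one from each pair and avoids the property.
Choosing 35 forces two into the same pair by pigeonhole, and those sum to 69. So 35.

35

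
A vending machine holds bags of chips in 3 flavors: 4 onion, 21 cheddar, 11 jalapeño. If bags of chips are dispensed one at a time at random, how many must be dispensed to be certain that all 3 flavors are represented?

The hardest flavor to obtain is onion: we could draw every other bag of chips first — 36 − 4 = 32 bags of chips — without a single onion one.
The next draw must be onion, so 32 + 1 = 33.

33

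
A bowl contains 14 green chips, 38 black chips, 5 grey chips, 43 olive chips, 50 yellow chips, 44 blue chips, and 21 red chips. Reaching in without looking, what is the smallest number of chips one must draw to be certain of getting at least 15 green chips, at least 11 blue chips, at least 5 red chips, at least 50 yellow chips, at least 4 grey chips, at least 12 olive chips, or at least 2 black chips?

The worst case stops just short of every target: 14 green, 1 black, 3 grey, 11 olive, 49 yellow, 10 blue, 4 red — 14 + 1 + 3 + 11 + 49 + 10 + 4 = 92 chips.
One more chip must push some color to its target, so 92 + 1 = 93.

93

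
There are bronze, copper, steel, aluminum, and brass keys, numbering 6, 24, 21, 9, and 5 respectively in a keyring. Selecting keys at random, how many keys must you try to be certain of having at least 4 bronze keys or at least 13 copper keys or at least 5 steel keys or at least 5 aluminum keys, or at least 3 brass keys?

26

Each of the 5 types has its own threshold; avoid all of them simultaneously.
The worst case stops just short of every target: 3 bronze, 12 copper, 4 steel, 4 aluminum, 2 brass — 3 + 12 + 4 + 4 + 2 = 25 keys.
One more key must push some type to its target, so 25 + 1 = 26.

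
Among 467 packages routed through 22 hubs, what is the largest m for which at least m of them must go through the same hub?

22

The 467 packages fall into 22 hubs.
If each of the 22 hubs held at most 21, the total would be at most 22 × 21 = 462 < 467, a contradiction.
So at least one holds ⌈467/22⌉ = 22.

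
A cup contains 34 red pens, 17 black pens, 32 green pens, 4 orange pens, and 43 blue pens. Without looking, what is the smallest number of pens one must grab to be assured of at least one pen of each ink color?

The hardest ink color to obtain is orange: we could draw every other pen first — 130 − 4 = 126 pens — without a single orange one.
The next draw must be orange, so 126 + 1 = 127.

127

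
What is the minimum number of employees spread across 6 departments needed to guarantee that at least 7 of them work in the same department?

37

There are 6 departments acting as pigeonholes.
With 6 × 6 = 36 employees we could place exactly 6 in each, with no class reaching 7.
One more forces some class to hold 7, so 36 + 1 = 37.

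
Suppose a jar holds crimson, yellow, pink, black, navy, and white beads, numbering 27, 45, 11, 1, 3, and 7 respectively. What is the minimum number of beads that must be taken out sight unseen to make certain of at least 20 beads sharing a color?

61

Treat the 6 colors as pigeonholes.
In the worst case we take at most 19 of each color, but all 11 pink, all 1 black, all 3 navy, and all 7 white (fewer than 19), giving 19 + 19 + 11 + 1 + 3 + 7 = 60.
One more bead then forces some color to 20, so 60 + 1 = 61.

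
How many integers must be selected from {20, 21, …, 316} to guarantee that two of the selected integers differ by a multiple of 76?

77

Use the pigeonhole principle on residue classes: group the integers by remainder mod 76; there are 76 residue classes, each nonempty in this range.
Choosing one from each class (76 integers) avoids any shared remainder.
One more choice must repeat a class, so two differ by a multiple of 76. Hence 76 + 1 = 77.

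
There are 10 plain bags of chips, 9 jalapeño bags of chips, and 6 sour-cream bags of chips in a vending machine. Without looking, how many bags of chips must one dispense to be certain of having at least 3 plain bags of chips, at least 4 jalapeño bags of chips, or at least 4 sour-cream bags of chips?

The worst case stops just short of every target: 2 plain, 3 jalapeño, 3 sour-cream — 2 + 3 + 3 = 8 bags of chips.
One more bag of chips must push some flavor to its target, so 8 + 1 = 9.

9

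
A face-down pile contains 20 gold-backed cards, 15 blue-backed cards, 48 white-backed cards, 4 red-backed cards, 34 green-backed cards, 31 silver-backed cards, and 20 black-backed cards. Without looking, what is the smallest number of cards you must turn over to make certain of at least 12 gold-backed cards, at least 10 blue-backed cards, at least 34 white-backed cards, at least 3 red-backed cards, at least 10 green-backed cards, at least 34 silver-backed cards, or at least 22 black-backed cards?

The worst case stops just short of every target: 11 gold-backed, 9 blue-backed, 33 white-backed, 2 red-backed, 9 green-backed, all 31 silver-backed, all 20 black-backed — 11 + 9 + 33 + 2 + 9 + 31 + 20 = 115 cards.
One more card must push some back color to its target, so 115 + 1 = 116.

116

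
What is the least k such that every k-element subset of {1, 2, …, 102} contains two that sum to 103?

52

Partition {1, …, 102} into 51 pairs: {1,102}, {2,101}, …, {51,52}.
Choosing 51 integers — say the integers 1 through 51 — takes one from each pair and avoids the property.
Choosing 52 forces two into the same pair by pigeonhole, and those sum to 103. So 52.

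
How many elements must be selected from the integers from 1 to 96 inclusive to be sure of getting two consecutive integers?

49

Partition {1, …, 96} into 48 pairs: {1,2}, {3,4}, …, {95,96}.
Choosing 48 integers — say the 48 even numbers 2, 4, …, 96 — takes one from each pair and avoids the property.
Choosing 49 forces two into the same pair by pigeonhole, and those are consecutive. So 49.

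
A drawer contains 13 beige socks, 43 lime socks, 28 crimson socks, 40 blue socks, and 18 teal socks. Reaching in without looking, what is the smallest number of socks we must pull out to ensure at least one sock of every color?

130

The hardest color to obtain is beige: we could draw every other sock first — 142 − 13 = 129 socks — without a single beige one.
The next draw must be beige, so 129 + 1 = 130.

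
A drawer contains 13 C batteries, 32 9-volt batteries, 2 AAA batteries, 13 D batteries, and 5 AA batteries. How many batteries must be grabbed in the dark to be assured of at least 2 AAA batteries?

65

The worst case draws every non-AAA battery first: 13 + 32 + 13 + 5 = 63.
The next 2 draws are then forced to be AAA, giving 63 + 2 = 65.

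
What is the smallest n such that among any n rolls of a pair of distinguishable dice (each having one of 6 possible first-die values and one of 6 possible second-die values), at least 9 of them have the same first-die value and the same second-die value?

289

There are 6 × 6 = 36 (first-die value, second-die value) combinations acting as pigeonholes.
With 36 × 8 = 288 rolls of a pair of distinguishable dice we could place exactly 8 in each, with no (first-die value, second-die value) pair reaching 9.
One more forces some (first-die value, second-die value) pair to hold 9, so 288 + 1 = 289.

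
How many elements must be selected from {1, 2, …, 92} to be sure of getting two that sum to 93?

47

Partition {1, …, 92} into 46 pairs: {1,92}, {2,91}, …, {46,47}.
Choosing 46 integers — say the integers 1 through 46 — takes one from each pair and avoids the property.
Choosing 47 forces two into the same pair by pigeonhole, and those sum to 93. So 47.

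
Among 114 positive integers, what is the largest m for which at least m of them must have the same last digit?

There are 10 possible last digits, which serve as the pigeonholes.
If each of the 10 possible last digits held at most 11, the total would be at most 10 × 11 = 110 < 114, a contradiction.
So at least one holds ⌈114/10⌉ = 12.

12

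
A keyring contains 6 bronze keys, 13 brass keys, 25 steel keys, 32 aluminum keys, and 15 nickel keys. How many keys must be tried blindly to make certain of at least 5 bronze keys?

The worst case draws every non-bronze key first: 13 + 25 + 32 + 15 = 85.
The next 5 draws are then forced to be bronze, giving 85 + 5 = 90.

90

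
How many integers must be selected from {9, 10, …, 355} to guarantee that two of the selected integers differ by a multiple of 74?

75

Group the integers by remainder mod 74; there are 74 residue classes, each nonempty in this range.
Choosing one from each class (74 integers) avoids any shared remainder.
One more choice must repeat a class, so two differ by a multiple of 74. Hence 74 + 1 = 75.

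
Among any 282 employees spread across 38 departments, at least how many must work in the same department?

The 282 employees fall into 38 departments.
If each of the 38 departments held at most 7, the total would be at most 38 × 7 = 266 < 282, a contradiction.
So at least one holds ⌈282/38⌉ = 8.

8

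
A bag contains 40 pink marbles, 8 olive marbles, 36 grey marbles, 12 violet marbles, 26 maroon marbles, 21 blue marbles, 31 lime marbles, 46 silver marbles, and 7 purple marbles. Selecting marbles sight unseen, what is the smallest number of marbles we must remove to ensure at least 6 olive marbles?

The worst case draws every non-olive marble first: 40 + 36 + 12 + 26 + 21 + 31 + 46 + 7 = 219.
The next 6 draws are then forced to be olive, giving 219 + 6 = 225.

225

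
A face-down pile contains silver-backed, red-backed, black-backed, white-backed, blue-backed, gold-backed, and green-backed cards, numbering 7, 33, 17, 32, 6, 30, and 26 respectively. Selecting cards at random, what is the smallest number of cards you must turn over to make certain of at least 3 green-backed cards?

128

The worst case draws every non-green-backed card first: 7 + 33 + 17 + 32 + 6 + 30 = 125.
The next 3 draws are then forced to be green-backed, giving 125 + 3 = 128.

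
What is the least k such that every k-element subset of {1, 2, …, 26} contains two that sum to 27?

Partition {1, …, 26} into 13 pairs: {1,26}, {2,25}, …, {13,14}.
Choosing 13 integers — say the integers 1 through 13 — takes one from each pair and avoids the property.
Choosing 14 forces two into the same pair by pigeonhole, and those sum to 27. So 14.

14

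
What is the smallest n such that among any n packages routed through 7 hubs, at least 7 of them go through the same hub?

43

There are 7 hubs acting as pigeonholes.
With 7 × 6 = 42 packages we could place exactly 6 in each, with no class reaching 7.
One more forces some class to hold 7, so 42 + 1 = 43.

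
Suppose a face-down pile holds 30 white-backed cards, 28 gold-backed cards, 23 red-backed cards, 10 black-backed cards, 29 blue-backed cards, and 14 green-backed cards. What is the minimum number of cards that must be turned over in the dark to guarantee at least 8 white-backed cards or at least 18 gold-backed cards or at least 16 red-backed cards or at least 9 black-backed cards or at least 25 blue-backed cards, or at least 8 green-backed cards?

79

The worst case stops just short of every target: 7 white-backed, 17 gold-backed, 15 red-backed, 8 black-backed, 24 blue-backed, 7 green-backed — 7 + 17 + 15 + 8 + 24 + 7 = 78 cards.
One more card must push some back color to its target, so 78 + 1 = 79.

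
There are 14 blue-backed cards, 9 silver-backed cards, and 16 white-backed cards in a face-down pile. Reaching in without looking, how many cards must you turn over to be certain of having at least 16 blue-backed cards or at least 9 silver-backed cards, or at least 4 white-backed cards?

Each of the 3 back colors has its own threshold; avoid all of them simultaneously.
The worst case stops just short of every target: all 14 blue-backed, 8 silver-backed, 3 white-backed — 14 + 8 + 3 = 25 cards.
One more card must push some back color to its target, so 25 + 1 = 26.

26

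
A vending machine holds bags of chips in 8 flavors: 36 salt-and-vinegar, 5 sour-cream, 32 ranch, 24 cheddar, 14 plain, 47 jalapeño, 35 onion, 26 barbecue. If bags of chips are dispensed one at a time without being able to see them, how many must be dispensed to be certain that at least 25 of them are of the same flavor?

In the worst case we take at most 24 of each flavor, but all 5 sour-cream and all 14 plain (fewer than 24), giving 24 + 5 + 24 + 24 + 14 + 24 + 24 + 24 = 163.
One more bag of chips then forces some flavor to 25, so 163 + 1 = 164.

164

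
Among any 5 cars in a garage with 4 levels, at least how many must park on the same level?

The 5 cars fall into 4 levels.
If each of the 4 levels held at most 1, the total would be at most 4 × 1 = 4 < 5, a contradiction.
So at least one holds ⌈5/4⌉ = 2.

2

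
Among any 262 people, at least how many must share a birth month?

22

The 262 people fall into 12 months of the year.
If each of the 12 months of the year held at most 21, the total would be at most 12 × 21 = 252 < 262, a contradiction.
So at least one holds ⌈262/12⌉ = 22.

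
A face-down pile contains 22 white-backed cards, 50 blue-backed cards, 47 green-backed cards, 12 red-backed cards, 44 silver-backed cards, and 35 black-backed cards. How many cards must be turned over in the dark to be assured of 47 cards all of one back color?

206

Treat the 6 back colors as pigeonholes.
In the worst case we take at most 46 of each back color, but all 22 white-backed, all 12 red-backed, all 44 silver-backed, and all 35 black-backed (fewer than 46), giving 22 + 46 + 46 + 12 + 44 + 35 = 205.
One more card then forces some back color to 47, so 205 + 1 = 206.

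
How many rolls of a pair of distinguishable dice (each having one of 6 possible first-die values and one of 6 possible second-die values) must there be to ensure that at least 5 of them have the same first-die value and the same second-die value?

There are 6 × 6 = 36 (first-die value, second-die value) combinations acting as pigeonholes.
With 36 × 4 = 144 rolls of a pair of distinguishable dice we could place exactly 4 in each, with no (first-die value, second-die value) pair reaching 5.
One more forces some (first-die value, second-die value) pair to hold 5, so 144 + 1 = 145.

145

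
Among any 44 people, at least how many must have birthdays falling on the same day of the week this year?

7

The 44 people fall into 7 days of the week.
If each of the 7 days of the week held at most 6, the total would be at most 7 × 6 = 42 < 44, a contradiction.
So at least one holds ⌈44/7⌉ = 7.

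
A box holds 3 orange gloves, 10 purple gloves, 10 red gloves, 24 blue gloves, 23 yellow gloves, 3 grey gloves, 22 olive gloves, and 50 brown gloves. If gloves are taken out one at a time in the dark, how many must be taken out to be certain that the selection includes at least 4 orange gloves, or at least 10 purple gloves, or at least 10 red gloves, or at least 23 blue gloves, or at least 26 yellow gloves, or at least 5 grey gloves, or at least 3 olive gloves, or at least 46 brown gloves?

The worst case stops just short of every target: 3 orange, 9 purple, 9 red, 22 blue, all 23 yellow, all 3 grey, 2 olive, 45 brown — 3 + 9 + 9 + 22 + 23 + 3 + 2 + 45 = 116 gloves.
One more glove must push some color to its target, so 116 + 1 = 117.

117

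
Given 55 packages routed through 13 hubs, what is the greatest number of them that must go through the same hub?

The 55 packages fall into 13 hubs.
If each of the 13 hubs held at most 4, the total would be at most 13 × 4 = 52 < 55, a contradiction.
So at least one holds ⌈55/13⌉ = 5.

5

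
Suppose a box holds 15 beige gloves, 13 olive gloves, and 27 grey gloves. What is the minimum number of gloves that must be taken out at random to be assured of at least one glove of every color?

43

The hardest color to obtain is olive: we could draw every other glove first — 55 − 13 = 42 gloves — without a single olive one.
The next draw must be olive, so 42 + 1 = 43.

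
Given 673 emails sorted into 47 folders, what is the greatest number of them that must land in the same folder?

If each of the 47 folders held at most 14, the total would be at most 47 × 14 = 658 < 673, a contradiction.
So at least one holds ⌈673/47⌉ = 15.

15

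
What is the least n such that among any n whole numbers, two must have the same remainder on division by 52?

Two integers differ by a multiple of 52 exactly when they share a remainder mod 52.
There are 52 residue classes mod 52, so 52 integers can all lie in distinct classes.
One more integer must repeat a residue, giving a difference divisible by 52. So n = 52 + 1 = 53.

53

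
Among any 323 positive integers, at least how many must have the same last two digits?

4

There are 100 possible two-digit endings, which serve as the pigeonholes.
If each of the 100 possible two-digit endings held at most 3, the total would be at most 100 × 3 = 300 < 323, a contradiction.
So at least one holds ⌈323/100⌉ = 4.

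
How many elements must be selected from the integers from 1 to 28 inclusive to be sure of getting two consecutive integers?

Partition {1, …, 28} into 14 pairs: {1,2}, {3,4}, …, {27,28}.
Choosing 14 integers — say the 14 even numbers 2, 4, …, 28 — takes one from each pair and avoids the property.
Choosing 15 forces two into the same pair by pigeonhole, and those are consecutive. So 15.

15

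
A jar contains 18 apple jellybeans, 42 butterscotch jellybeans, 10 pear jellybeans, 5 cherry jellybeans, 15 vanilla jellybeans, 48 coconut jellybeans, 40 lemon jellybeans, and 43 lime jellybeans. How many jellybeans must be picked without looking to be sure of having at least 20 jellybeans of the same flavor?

125

In the worst case we take at most 19 of each flavor, but all 18 apple, all 10 pear, all 5 cherry, and all 15 vanilla (fewer than 19), giving 18 + 19 + 10 + 5 + 15 + 19 + 19 + 19 = 124.
One more jellybean then forces some flavor to 20, so 124 + 1 = 125.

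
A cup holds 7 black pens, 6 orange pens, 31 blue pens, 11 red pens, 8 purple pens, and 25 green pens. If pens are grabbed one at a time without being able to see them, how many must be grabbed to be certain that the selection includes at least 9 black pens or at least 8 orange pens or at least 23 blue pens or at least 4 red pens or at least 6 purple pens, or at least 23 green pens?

The worst case stops just short of every target: all 7 black, all 6 orange, 22 blue, 3 red, 5 purple, 22 green — 7 + 6 + 22 + 3 + 5 + 22 = 65 pens.
One more pen must push some ink color to its target, so 65 + 1 = 66.

66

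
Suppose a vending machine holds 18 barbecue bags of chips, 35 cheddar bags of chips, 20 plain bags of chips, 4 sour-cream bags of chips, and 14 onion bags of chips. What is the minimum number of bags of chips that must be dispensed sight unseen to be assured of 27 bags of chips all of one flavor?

In the worst case we take at most 26 of each flavor, but all 18 barbecue, all 20 plain, all 4 sour-cream, and all 14 onion (fewer than 26), giving 18 + 26 + 20 + 4 + 14 = 82.
One more bag of chips then forces some flavor to 27, so 82 + 1 = 83.

83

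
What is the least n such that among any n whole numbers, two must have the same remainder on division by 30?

Use the pigeonhole principle on residue classes: two integers differ by a multiple of 30 exactly when they share a remainder mod 30.
There are 30 residue classes mod 30, so 30 integers can all lie in distinct classes.
One more integer must repeat a residue, giving a difference divisible by 30. So n = 30 + 1 = 31.

31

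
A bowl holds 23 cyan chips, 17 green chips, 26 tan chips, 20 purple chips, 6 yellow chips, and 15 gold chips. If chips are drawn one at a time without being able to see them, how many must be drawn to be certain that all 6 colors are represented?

The hardest color to obtain is yellow: we could draw every other chip first — 107 − 6 = 101 chips — without a single yellow one.
The next draw must be yellow, so 101 + 1 = 102.

102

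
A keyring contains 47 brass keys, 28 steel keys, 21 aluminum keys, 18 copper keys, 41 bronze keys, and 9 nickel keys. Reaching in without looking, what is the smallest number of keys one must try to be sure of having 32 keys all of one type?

Treat the 6 types as pigeonholes.
In the worst case we take at most 31 of each type, but all 28 steel, all 21 aluminum, all 18 copper, and all 9 nickel (fewer than 31), giving 31 + 28 + 21 + 18 + 31 + 9 = 138.
One more key then forces some type to 32, so 138 + 1 = 139.

139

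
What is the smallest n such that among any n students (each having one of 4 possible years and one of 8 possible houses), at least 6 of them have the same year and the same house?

There are 4 × 8 = 32 (year, house) combinations acting as pigeonholes.
With 32 × 5 = 160 students we could place exactly 5 in each, with no (year, house) pair reaching 6.
One more forces some (year, house) pair to hold 6, so 160 + 1 = 161.

161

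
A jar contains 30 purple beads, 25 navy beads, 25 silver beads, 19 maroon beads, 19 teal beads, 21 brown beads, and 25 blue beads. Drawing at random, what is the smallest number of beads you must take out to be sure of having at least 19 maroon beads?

The worst case draws every non-maroon bead first: 30 + 25 + 25 + 19 + 21 + 25 = 145.
The next 19 draws are then forced to be maroon, giving 145 + 19 = 164.

164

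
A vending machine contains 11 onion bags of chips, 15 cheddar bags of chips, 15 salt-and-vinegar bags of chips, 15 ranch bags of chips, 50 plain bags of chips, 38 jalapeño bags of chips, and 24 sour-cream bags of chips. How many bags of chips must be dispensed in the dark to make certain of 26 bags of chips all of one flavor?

131

In the worst case we take at most 25 of each flavor, but all 11 onion, all 15 cheddar, all 15 salt-and-vinegar, all 15 ranch, and all 24 sour-cream (fewer than 25), giving 11 + 15 + 15 + 15 + 25 + 25 + 24 = 130.
One more bag of chips then forces some flavor to 26, so 130 + 1 = 131.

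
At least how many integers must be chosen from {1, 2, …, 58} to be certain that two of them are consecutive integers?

30

Partition {1, …, 58} into 29 pairs: {1,2}, {3,4}, …, {57,58}.
Choosing 29 integers — say the 29 even numbers 2, 4, …, 58 — takes one from each pair and avoids the property.
Choosing 30 forces two into the same pair by pigeonhole, and those are consecutive. So 30.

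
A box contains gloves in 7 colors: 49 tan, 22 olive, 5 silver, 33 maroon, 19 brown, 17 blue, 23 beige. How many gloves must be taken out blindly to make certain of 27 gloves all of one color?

Treat the 7 colors as pigeonholes.
In the worst case we take at most 26 of each color, but all 22 olive, all 5 silver, all 19 brown, all 17 blue, and all 23 beige (fewer than 26), giving 26 + 22 + 5 + 26 + 19 + 17 + 23 = 138.
One more glove then forces some color to 27, so 138 + 1 = 139.

139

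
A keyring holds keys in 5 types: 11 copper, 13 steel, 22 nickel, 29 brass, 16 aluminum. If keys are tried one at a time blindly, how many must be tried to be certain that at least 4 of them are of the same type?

Treat the 5 types as pigeonholes.
The worst case takes 3 keys of each type without reaching 4 of any: 5 × 3 = 15.
The next key must bring some type to 4, so 15 + 1 = 16.

16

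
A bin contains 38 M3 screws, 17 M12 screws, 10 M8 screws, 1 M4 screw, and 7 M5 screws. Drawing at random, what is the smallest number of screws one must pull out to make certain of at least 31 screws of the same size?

In the worst case we take at most 30 of each size, but all 17 M12, all 10 M8, all 1 M4, and all 7 M5 (fewer than 30), giving 30 + 17 + 10 + 1 + 7 = 65.
One more screw then forces some size to 31, so 65 + 1 = 66.

66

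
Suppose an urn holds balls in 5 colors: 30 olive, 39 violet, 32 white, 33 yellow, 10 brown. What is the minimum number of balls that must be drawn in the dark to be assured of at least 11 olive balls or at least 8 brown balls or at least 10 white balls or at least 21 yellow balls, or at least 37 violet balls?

The worst case stops just short of every target: 10 olive, 36 violet, 9 white, 20 yellow, 7 brown — 10 + 36 + 9 + 20 + 7 = 82 balls.
One more ball must push some color to its target, so 82 + 1 = 83.

83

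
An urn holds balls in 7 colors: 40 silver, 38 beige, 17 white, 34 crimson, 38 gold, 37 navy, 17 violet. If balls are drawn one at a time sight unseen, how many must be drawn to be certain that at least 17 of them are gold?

To avoid gold balls as long as possible, exhaust the other 6 colors first.
The worst case draws every non-gold ball first: 40 + 38 + 17 + 34 + 37 + 17 = 183.
The next 17 draws are then forced to be gold, giving 183 + 17 = 200.

200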